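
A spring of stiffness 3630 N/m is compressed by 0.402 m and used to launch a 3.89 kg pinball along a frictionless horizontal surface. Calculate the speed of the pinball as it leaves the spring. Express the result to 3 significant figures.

The pinball leaves the spring when the spring is at natural length, so ½kx² = ½mv²
v = x√(k/m) = 0.402 × √(3630/3.89) = 12.28 m/s

v = 12.3 m/s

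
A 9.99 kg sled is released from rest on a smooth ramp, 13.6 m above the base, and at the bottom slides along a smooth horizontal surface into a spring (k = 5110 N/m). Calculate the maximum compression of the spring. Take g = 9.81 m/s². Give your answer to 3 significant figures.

x = 0.722 m

Energy conservation (no friction) from release to max compression: mgh = ½kx²
x = √(2mgh/k) = √(2 × 9.99 × 9.81 × 13.6 / 5110) = 0.7223 m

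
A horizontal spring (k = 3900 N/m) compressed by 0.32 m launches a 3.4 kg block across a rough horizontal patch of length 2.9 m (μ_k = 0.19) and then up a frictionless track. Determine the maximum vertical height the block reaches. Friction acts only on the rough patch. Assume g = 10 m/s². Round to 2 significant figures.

Spring energy: E₀ = ½kx² = ½(3900)(0.32)² = 199.68 J
Friction: W_f = μ_k mg d = (0.19)(3.4)(10)(2.9) = 18.73 J
Energy at base of ramp: E = 199.68 − 18.73 = 180.95 J
At max height all remaining energy is PE: mgh = E ⇒ h = E/(mg) = 180.95/(3.4 × 10) = 5.322 m

h = 5.3 m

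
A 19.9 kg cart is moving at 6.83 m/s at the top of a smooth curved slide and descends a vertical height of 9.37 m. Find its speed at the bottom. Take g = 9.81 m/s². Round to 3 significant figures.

v = 15.2 m/s

By conservation of mechanical energy, ½mv₀² + mgh = ½mv²
v² = v₀² + 2gh = (6.83)² + 2(9.81)(9.37) = 230.49
v = √230.49 = 15.18 m/s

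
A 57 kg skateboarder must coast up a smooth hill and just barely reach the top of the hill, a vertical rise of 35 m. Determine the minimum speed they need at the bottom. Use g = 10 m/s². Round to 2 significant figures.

At the top they are momentarily at rest, so all KE converts to PE: ½mv² = mgh
v = √(2gh) = √(2 × 10 × 35) = 26.46 m/s

v = 26 m/s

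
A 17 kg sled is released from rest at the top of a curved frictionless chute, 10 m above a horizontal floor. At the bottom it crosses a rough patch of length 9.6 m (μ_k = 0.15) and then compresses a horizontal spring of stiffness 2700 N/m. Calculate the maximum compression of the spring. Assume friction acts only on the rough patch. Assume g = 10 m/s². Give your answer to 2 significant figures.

x = 1.0 m

Initial energy: E₁ = mgh = (17)(10)(10) = 1700.0 J
Friction removes W_f = μ_k mg d = (0.15)(17)(10)(9.6) = 244.8 J
Energy reaching the spring: E = 1700.0 − 244.8 = 1455.2 J
At max compression ½kx² = E ⇒ x = √(2E/k) = √(2 × 1455.2/2700) = 1.038 m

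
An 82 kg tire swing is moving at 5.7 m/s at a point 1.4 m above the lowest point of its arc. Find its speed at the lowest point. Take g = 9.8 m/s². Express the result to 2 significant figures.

By conservation of mechanical energy, ½mv₀² + mgh = ½mv²
v² = v₀² + 2gh = (5.7)² + 2(9.8)(1.4) = 59.930
v = √59.930 = 7.741 m/s

v = 7.7 m/s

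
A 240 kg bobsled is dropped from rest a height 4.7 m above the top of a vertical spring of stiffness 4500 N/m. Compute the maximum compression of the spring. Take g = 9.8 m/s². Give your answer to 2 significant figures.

x = 2.8 m

Take the reference level at the top of the uncompressed spring. At max compression the bobsled has fallen H + x and is momentarily at rest:
mg(H + x) = ½kx²
½(4500)x² − (240)(9.8)x − (240)(9.8)(4.7) = 0
2250x² − 2352x − 11054 = 0
x = [2352 + √(5.532e+06 + 9.9490e+07)]/(2 × 2250) = 2.800 m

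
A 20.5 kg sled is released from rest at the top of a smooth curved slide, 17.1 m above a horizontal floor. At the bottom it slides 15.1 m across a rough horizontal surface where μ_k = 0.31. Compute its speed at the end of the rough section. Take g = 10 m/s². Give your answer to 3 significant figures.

v = 15.8 m/s

Energy at the top = energy at the end + work done against friction:
mgh = ½mv² + μ_k m g d
W_f = μ_k mg d = (0.31)(20.5)(10)(15.1) = 959.6 J
½mv² = mgh − W_f = 3505.5 − 959.6 = 2545.9 J
v = √(2 × 2545.9/20.5) = 15.76 m/s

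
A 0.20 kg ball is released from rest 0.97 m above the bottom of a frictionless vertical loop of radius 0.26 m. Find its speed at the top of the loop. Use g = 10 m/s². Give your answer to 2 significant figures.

v = 3.0 m/s

Energy conservation: mgh = ½mv_top² + mg(2r)
v_top² = 2g(h − 2r) = 2(10)(0.97 − 0.5200) = 9.000
v_top = 3.000 m/s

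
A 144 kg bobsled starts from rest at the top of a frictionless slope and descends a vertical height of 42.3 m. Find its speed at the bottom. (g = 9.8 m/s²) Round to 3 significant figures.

Energy conservation between the two points: mgh = ½mv²
v = √(2gh) = √(2 × 9.8 × 42.3) = √829.08 = 28.79 m/s

v = 28.8 m/s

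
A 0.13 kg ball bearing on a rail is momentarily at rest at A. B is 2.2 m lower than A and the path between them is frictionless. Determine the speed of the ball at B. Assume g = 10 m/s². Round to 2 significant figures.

v = 6.6 m/s

By conservation of mechanical energy, mgh = ½mv²
v = √(2gh) = √(2 × 10 × 2.2) = √44.000 = 6.633 m/s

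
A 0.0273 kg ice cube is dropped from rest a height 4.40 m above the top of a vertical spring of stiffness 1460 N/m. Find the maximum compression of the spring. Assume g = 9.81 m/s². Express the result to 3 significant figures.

x = 0.0404 m

Let x be the compression. The total drop is H + x, and the cube is instantaneously at rest at max compression, so energy conservation gives:
mg(H + x) = ½kx²
½(1460)x² − (0.0273)(9.81)x − (0.0273)(9.81)(4.40) = 0
730.0x² − 0.2678x − 1.178 = 0
x = [0.2678 + √(0.07172 + 3440.9)]/(2 × 730.0) = 0.04036 m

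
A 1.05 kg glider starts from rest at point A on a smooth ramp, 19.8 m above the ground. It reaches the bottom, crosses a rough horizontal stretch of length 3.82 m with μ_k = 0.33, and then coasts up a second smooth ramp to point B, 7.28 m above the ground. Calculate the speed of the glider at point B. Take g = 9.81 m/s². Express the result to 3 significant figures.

v = 14.9 m/s

Energy at A: mgh₁ = (1.05)(9.81)(19.8) = 203.95 J
Friction loss: W_f = μ_k mg d = 12.98 J
At B: ½mv² + mgh₂ = mgh₁ − W_f
½mv² = 203.95 − 12.98 − 74.988 = 115.98 J
v = √(2 × 115.98/1.05) = 14.86 m/s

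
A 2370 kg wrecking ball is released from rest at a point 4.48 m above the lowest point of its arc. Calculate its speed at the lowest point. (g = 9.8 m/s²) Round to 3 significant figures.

v = 9.37 m/s

Equating total energy at the two states: mgh = ½mv²
The mass cancels from both sides.
v = √(2gh) = √(2 × 9.8 × 4.48) = √87.808 = 9.371 m/s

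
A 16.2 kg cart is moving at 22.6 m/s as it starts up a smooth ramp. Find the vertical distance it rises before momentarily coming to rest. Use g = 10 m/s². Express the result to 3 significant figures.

Setting KE at the bottom equal to PE gained: ½mv² = mgh
h = v²/(2g) = 22.6²/(2 × 10) = 25.54 m

h = 25.5 m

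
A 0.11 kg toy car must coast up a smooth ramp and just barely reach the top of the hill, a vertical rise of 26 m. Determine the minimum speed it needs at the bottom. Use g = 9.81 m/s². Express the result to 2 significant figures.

At the top it is momentarily at rest, so all KE converts to PE: ½mv² = mgh
v = √(2gh) = √(2 × 9.81 × 26) = 22.59 m/s

v = 23 m/s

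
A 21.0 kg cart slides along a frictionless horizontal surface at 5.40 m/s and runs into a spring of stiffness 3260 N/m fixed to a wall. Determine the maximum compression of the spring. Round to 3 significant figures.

All KE is stored as spring PE at maximum compression: ½mv² = ½kx²
x = v√(m/k) = 5.40 × √(21.0/3260) = 0.4334 m

x = 0.433 m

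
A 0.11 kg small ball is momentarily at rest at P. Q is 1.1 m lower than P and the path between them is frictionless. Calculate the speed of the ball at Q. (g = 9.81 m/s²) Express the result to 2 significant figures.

Mechanical energy is conserved (no friction): mgh = ½mv²
The mass cancels from both sides.
v = √(2gh) = √(2 × 9.81 × 1.1) = √21.582 = 4.646 m/s

v = 4.6 m/s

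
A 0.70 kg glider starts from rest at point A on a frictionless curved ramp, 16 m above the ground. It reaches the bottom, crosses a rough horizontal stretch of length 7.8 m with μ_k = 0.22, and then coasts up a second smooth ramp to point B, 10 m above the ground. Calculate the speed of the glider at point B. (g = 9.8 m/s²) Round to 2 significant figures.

v = 9.2 m/s

Energy at A: mgh₁ = (0.70)(9.8)(16) = 109.76 J
Friction loss: W_f = μ_k mg d = 11.77 J
At B: ½mv² + mgh₂ = mgh₁ − W_f
½mv² = 109.76 − 11.77 − 68.600 = 29.388 J
v = √(2 × 29.388/0.70) = 9.163 m/s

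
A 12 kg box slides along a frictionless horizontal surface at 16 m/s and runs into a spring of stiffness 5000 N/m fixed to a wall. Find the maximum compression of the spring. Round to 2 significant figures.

Conservation of energy between contact and max compression: ½mv² = ½kx²
x = v√(m/k) = 16 × √(12/5000) = 0.7838 m

x = 0.78 m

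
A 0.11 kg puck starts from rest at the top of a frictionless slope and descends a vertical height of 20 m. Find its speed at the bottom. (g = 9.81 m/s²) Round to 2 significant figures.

Energy conservation between the two points: mgh = ½mv²
v = √(2gh) = √(2 × 9.81 × 20) = √392.40 = 19.81 m/s

v = 20 m/s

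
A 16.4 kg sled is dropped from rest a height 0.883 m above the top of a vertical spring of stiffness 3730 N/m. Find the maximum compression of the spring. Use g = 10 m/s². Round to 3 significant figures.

x = 0.326 m

Measuring PE from the top of the relaxed spring, at max compression the sled has dropped H + x with zero KE, so:
mg(H + x) = ½kx²
½(3730)x² − (16.4)(10)x − (16.4)(10)(0.883) = 0
1865x² − 164.0x − 144.8 = 0
x = [164.0 + √(26896 + 1.0803e+06)]/(2 × 1865) = 0.3261 m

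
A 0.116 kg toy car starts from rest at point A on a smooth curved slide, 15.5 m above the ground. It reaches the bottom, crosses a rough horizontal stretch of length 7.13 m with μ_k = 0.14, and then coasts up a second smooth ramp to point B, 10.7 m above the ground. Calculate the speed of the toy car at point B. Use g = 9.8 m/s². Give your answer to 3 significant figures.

Energy at A: mgh₁ = (0.116)(9.8)(15.5) = 17.620 J
Friction loss: W_f = μ_k mg d = 1.135 J
At B: ½mv² + mgh₂ = mgh₁ − W_f
½mv² = 17.620 − 1.135 − 12.164 = 4.3219 J
v = √(2 × 4.3219/0.116) = 8.632 m/s

v = 8.63 m/s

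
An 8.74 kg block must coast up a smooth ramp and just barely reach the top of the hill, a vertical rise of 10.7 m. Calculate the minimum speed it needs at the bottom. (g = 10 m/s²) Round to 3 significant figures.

v = 14.6 m/s

At the top it is momentarily at rest, so all KE converts to PE: ½mv² = mgh
v = √(2gh) = √(2 × 10 × 10.7) = 14.63 m/s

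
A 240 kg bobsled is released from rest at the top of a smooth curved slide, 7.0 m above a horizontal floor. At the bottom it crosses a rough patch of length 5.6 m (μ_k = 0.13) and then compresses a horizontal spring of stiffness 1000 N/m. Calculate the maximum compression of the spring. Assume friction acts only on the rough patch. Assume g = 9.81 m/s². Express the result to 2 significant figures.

x = 5.4 m

Initial energy: E₁ = mgh = (240)(9.81)(7.0) = 16481 J
Friction removes W_f = μ_k mg d = (0.13)(240)(9.81)(5.6) = 1714 J
Energy reaching the spring: E = 16481 − 1714 = 14767 J
At max compression ½kx² = E ⇒ x = √(2E/k) = √(2 × 14767/1000) = 5.434 m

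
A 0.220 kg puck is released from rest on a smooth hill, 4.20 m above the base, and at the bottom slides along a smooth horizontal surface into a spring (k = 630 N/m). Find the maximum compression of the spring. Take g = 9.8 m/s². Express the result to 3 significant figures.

At max compression the puck is momentarily at rest: mgh = ½kx²
x = √(2mgh/k) = √(2 × 0.220 × 9.8 × 4.20 / 630) = 0.1695 m

x = 0.170 m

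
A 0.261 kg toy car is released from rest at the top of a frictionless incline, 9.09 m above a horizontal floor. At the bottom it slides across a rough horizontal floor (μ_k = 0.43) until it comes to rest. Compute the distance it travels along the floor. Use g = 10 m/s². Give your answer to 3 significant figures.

Energy bookkeeping (friction removes W_f = μ_k N d):
At rest all PE has been dissipated by friction: mgh = μ_k m g d
d = h/μ_k = 9.09/0.43 = 21.14 m

d = 21.1 m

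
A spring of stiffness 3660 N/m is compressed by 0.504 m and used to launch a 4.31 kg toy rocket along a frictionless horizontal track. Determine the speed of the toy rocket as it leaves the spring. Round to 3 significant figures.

Conservation of energy: ½kx² = ½mv²
v = x√(k/m) = 0.504 × √(3660/4.31) = 14.69 m/s

v = 14.7 m/s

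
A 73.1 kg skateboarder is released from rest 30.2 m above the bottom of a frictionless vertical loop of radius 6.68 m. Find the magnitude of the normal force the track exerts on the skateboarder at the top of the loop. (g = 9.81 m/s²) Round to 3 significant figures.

N = 2900 N

Energy from release to top (height 2r): mgh = ½mv_top² + mg(2r)
v_top² = 2g(h − 2r) = 2(9.81)(30.2 − 13.36) = 330.40 m²/s²
At the top, both N and weight point toward the centre: N + mg = mv_top²/r
N = m(v_top²/r − g) = 73.1(330.40/6.68 − 9.81) = 2899 N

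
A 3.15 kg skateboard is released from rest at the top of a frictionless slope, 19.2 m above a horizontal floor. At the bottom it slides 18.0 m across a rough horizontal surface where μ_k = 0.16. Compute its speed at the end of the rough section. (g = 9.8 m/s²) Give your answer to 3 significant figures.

v = 17.9 m/s

Energy at the top = energy at the end + work done against friction:
mgh = ½mv² + μ_k m g d
W_f = μ_k mg d = (0.16)(3.15)(9.8)(18.0) = 88.91 J
½mv² = mgh − W_f = 592.70 − 88.91 = 503.80 J
v = √(2 × 503.80/3.15) = 17.88 m/s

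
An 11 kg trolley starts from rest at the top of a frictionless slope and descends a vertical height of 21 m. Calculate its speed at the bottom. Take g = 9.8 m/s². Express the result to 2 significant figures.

v = 20 m/s

Energy conservation between the two points: mgh = ½mv²
v = √(2gh) = √(2 × 9.8 × 21) = √411.60 = 20.29 m/s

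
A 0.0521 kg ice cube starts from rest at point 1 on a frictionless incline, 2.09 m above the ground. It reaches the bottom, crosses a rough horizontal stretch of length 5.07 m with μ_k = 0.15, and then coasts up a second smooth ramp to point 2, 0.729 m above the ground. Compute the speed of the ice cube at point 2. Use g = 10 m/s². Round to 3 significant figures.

Energy at 1: mgh₁ = (0.0521)(10)(2.09) = 1.0889 J
Friction loss: W_f = μ_k mg d = 0.3962 J
At 2: ½mv² + mgh₂ = mgh₁ − W_f
½mv² = 1.0889 − 0.3962 − 0.37981 = 0.31286 J
v = √(2 × 0.31286/0.0521) = 3.466 m/s

v = 3.47 m/s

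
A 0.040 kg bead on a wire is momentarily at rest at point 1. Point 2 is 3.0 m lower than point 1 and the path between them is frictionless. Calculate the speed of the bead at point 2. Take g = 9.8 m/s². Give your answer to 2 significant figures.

By conservation of mechanical energy, mgh = ½mv²
v = √(2gh) = √(2 × 9.8 × 3.0) = √58.800 = 7.668 m/s

v = 7.7 m/s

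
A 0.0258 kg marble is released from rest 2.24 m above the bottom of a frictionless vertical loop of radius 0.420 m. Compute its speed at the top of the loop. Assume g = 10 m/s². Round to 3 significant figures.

v = 5.29 m/s

Energy conservation: mgh = ½mv_top² + mg(2r)
v_top² = 2g(h − 2r) = 2(10)(2.24 − 0.8400) = 28.00
v_top = 5.292 m/s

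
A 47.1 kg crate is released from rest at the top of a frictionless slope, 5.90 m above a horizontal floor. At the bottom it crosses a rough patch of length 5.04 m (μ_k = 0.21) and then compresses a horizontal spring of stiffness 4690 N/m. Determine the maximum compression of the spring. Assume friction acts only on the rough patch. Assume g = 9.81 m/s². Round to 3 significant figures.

x = 0.977 m

Initial energy: E₁ = mgh = (47.1)(9.81)(5.90) = 2726.1 J
Friction removes W_f = μ_k mg d = (0.21)(47.1)(9.81)(5.04) = 489.0 J
Energy reaching the spring: E = 2726.1 − 489.0 = 2237.1 J
At max compression ½kx² = E ⇒ x = √(2E/k) = √(2 × 2237.1/4690) = 0.9767 m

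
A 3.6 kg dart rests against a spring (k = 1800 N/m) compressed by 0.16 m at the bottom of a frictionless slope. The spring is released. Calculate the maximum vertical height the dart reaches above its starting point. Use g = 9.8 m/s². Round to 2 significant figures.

Energy conservation from release to the highest point: ½kx² = mgh
h = kx²/(2mg) = (1800)(0.16)²/(2 × 3.6 × 9.8) = 0.6531 m

h = 0.65 m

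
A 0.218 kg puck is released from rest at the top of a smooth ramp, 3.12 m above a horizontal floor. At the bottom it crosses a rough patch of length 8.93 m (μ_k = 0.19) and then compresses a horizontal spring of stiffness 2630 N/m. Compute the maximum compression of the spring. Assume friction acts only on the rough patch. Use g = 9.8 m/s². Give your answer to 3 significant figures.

x = 0.0481 m

Initial energy: E₁ = mgh = (0.218)(9.8)(3.12) = 6.6656 J
Friction removes W_f = μ_k mg d = (0.19)(0.218)(9.8)(8.93) = 3.625 J
Energy reaching the spring: E = 6.6656 − 3.625 = 3.0407 J
At max compression ½kx² = E ⇒ x = √(2E/k) = √(2 × 3.0407/2630) = 0.04809 m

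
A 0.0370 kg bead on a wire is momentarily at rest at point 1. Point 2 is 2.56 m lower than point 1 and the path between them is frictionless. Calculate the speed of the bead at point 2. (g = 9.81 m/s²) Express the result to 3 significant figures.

Energy conservation between the two points: mgh = ½mv²
The mass cancels from both sides.
v = √(2gh) = √(2 × 9.81 × 2.56) = √50.227 = 7.087 m/s

v = 7.09 m/s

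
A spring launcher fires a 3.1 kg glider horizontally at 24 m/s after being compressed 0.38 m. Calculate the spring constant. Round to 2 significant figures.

k = 12000 N/m

Energy stored in the spring equals the launch KE: ½kx² = ½mv²
k = mv²/x² = (3.1)(24)²/(0.38)² = 12366 N/m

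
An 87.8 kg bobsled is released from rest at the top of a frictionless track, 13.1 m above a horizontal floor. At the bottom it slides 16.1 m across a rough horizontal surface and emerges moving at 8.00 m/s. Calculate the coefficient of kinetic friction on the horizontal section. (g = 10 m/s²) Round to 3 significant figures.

Energy bookkeeping (friction removes W_f = μ_k N d):
mgh = ½mv² + μ_k m g d
mgh = 11502 J; ½mv² = 2809.6 J
W_f = 11502 − 2809.6 = 8692 J
μ_k = W_f/(mg·d) = 8692/(878.0 × 16.1) = 0.6149

μ_k = 0.615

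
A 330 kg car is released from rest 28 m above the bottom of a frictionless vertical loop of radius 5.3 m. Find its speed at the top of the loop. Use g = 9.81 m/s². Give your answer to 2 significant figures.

Energy conservation: mgh = ½mv_top² + mg(2r)
v_top² = 2g(h − 2r) = 2(9.81)(28 − 10.60) = 341.4
v_top = 18.48 m/s

v = 18 m/s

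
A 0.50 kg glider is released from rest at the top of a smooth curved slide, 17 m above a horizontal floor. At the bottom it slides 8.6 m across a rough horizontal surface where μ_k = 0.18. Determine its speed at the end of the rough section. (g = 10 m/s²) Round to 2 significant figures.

v = 18 m/s

Energy bookkeeping (friction removes W_f = μ_k N d):
mgh = ½mv² + μ_k m g d
W_f = μ_k mg d = (0.18)(0.50)(10)(8.6) = 7.740 J
½mv² = mgh − W_f = 85.000 − 7.740 = 77.260 J
v = √(2 × 77.260/0.50) = 17.58 m/s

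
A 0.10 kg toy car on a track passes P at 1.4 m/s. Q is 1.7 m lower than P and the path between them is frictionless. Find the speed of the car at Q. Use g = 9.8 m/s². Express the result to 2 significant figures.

Energy conservation between the two points: ½mv₀² + mgh = ½mv²
v² = v₀² + 2gh = (1.4)² + 2(9.8)(1.7) = 35.280
v = √35.280 = 5.940 m/s

v = 5.9 m/s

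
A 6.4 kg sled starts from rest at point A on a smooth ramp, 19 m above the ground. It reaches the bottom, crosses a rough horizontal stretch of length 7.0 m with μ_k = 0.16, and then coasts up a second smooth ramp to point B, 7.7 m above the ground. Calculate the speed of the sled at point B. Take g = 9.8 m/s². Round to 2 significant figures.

v = 14 m/s

Energy at A: mgh₁ = (6.4)(9.8)(19) = 1191.7 J
Friction loss: W_f = μ_k mg d = 70.25 J
At B: ½mv² + mgh₂ = mgh₁ − W_f
½mv² = 1191.7 − 70.25 − 482.94 = 638.49 J
v = √(2 × 638.49/6.4) = 14.13 m/s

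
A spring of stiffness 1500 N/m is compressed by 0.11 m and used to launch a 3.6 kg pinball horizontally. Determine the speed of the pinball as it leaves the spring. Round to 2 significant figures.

Conservation of energy: ½kx² = ½mv²
v = x√(k/m) = 0.11 × √(1500/3.6) = 2.245 m/s

v = 2.2 m/s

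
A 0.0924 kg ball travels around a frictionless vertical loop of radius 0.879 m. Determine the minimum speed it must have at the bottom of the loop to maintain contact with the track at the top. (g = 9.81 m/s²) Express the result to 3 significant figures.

v = 6.57 m/s

At the top: mg = mv_top²/r ⇒ v_top² = gr = 8.623 m²/s²
Energy from bottom to top (height 2r): ½mv_bot² = ½mv_top² + mg(2r)
v_bot² = gr + 4gr = 5gr = 43.11
v_bot = √(5gr) = 6.566 m/s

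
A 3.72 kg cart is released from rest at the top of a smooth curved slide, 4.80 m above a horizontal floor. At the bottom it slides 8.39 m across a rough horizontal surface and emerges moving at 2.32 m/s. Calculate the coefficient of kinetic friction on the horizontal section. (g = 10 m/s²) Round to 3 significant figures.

Applying the work–energy principle:
mgh = ½mv² + μ_k m g d
mgh = 178.56 J; ½mv² = 10.011 J
W_f = 178.56 − 10.011 = 168.5 J
μ_k = W_f/(mg·d) = 168.5/(37.20 × 8.39) = 0.5400

μ_k = 0.540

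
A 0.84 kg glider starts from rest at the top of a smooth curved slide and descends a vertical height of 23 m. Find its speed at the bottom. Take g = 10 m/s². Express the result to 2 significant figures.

v = 21 m/s

Equating total energy at the two states: mgh = ½mv²
v = √(2gh) = √(2 × 10 × 23) = √460.00 = 21.45 m/s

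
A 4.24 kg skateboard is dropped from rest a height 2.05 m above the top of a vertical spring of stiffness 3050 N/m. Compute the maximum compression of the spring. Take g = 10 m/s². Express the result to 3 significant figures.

x = 0.253 m

Let x be the compression. The total drop is H + x, and the skateboard is instantaneously at rest at max compression, so energy conservation gives:
mg(H + x) = ½kx²
½(3050)x² − (4.24)(10)x − (4.24)(10)(2.05) = 0
1525x² − 42.40x − 86.92 = 0
x = [42.40 + √(1798 + 530212)]/(2 × 1525) = 0.2530 m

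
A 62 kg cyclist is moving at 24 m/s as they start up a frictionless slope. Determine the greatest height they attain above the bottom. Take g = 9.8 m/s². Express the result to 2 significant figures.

h = 29 m

By energy conservation, ½mv² = mgh
h = v²/(2g) = 24²/(2 × 9.8) = 29.39 m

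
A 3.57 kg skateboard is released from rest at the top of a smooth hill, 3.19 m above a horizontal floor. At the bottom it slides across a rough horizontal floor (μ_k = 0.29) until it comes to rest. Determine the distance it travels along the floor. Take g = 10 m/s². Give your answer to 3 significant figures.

Energy bookkeeping (friction removes W_f = μ_k N d):
At rest all PE has been dissipated by friction: mgh = μ_k m g d
d = h/μ_k = 3.19/0.29 = 11.00 m

d = 11.0 m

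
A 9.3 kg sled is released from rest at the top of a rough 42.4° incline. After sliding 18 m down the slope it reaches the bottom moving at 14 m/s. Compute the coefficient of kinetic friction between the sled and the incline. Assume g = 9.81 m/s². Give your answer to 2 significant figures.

μ_k = 0.16

The energy dissipated by friction is the PE lost minus the KE gained:
mgL sinθ = 1107.3 J; ½mv² = 911.40 J
W_f = 1107.3 − 911.40 = 195.9 J
μ_k = W_f/(mg cosθ · L) = 195.9/(67.37 × 18) = 0.1616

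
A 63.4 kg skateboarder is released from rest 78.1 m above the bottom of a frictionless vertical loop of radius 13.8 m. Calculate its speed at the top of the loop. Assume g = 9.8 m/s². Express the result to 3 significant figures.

v = 31.5 m/s

Energy conservation: mgh = ½mv_top² + mg(2r)
v_top² = 2g(h − 2r) = 2(9.8)(78.1 − 27.60) = 989.8
v_top = 31.46 m/s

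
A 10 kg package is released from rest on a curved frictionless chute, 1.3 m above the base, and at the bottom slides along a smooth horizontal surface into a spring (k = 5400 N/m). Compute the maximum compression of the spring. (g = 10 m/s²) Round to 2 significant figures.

x = 0.22 m

Energy conservation (no friction) from release to max compression: mgh = ½kx²
x = √(2mgh/k) = √(2 × 10 × 10 × 1.3 / 5400) = 0.2194 m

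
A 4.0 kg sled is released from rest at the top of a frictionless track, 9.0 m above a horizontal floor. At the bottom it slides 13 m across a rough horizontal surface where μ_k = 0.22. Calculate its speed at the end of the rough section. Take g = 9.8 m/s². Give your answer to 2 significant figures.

Applying the work–energy principle:
mgh = ½mv² + μ_k m g d
W_f = μ_k mg d = (0.22)(4.0)(9.8)(13) = 112.1 J
½mv² = mgh − W_f = 352.80 − 112.1 = 240.69 J
v = √(2 × 240.69/4.0) = 10.97 m/s

v = 11 m/s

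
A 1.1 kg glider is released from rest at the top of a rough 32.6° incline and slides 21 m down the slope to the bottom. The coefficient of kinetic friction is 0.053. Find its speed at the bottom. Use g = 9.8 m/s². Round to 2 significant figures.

Energy: mgh = ½mv² + W_f, with h = L sinθ and W_f = μ_k (mg cosθ) L
mgh = mgL sinθ = (1.1)(9.8)(21)sin32.6° = 121.97 J
W_f = μ_k mg cosθ · L = (0.053)(1.1)(9.8)cos32.6°·21 = 10.11 J
½mv² = 121.97 − 10.11 = 111.86 J
v = √(2 × 111.86/1.1) = 14.26 m/s

v = 14 m/s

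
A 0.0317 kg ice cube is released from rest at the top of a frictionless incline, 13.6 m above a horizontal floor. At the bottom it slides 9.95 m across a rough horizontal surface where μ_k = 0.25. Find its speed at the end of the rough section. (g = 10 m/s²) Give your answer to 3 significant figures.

Energy at the top = energy at the end + work done against friction:
mgh = ½mv² + μ_k m g d
W_f = μ_k mg d = (0.25)(0.0317)(10)(9.95) = 0.7885 J
½mv² = mgh − W_f = 4.3112 − 0.7885 = 3.5227 J
v = √(2 × 3.5227/0.0317) = 14.91 m/s

v = 14.9 m/s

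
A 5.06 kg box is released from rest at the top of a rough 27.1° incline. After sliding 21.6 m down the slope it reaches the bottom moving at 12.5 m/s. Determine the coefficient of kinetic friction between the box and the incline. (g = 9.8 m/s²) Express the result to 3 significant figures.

μ_k = 0.0971

Energy balance down the incline: mg L sinθ − ½mv² = μ_k (mg cosθ) L
mgL sinθ = 487.93 J; ½mv² = 395.31 J
W_f = 487.93 − 395.31 = 92.62 J
μ_k = W_f/(mg cosθ · L) = 92.62/(44.14 × 21.6) = 0.09714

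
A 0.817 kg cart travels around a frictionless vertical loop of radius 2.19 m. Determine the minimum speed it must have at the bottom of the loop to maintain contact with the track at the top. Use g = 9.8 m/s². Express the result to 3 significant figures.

At the top: mg = mv_top²/r ⇒ v_top² = gr = 21.46 m²/s²
Energy from bottom to top (height 2r): ½mv_bot² = ½mv_top² + mg(2r)
v_bot² = gr + 4gr = 5gr = 107.3
v_bot = √(5gr) = 10.36 m/s

v = 10.4 m/s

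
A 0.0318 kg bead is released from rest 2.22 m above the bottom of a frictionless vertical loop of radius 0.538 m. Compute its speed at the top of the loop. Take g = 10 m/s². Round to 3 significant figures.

v = 4.78 m/s

Energy conservation: mgh = ½mv_top² + mg(2r)
v_top² = 2g(h − 2r) = 2(10)(2.22 − 1.076) = 22.88
v_top = 4.783 m/s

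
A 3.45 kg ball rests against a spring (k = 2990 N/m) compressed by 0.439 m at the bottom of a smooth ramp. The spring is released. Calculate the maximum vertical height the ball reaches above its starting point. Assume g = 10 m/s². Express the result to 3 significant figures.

h = 8.35 m

Energy conservation from release to the highest point: ½kx² = mgh
h = kx²/(2mg) = (2990)(0.439)²/(2 × 3.45 × 10) = 8.351 m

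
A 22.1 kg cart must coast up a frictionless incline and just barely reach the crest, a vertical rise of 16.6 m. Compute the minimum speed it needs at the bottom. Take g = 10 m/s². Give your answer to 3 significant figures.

At the top it is momentarily at rest, so all KE converts to PE: ½mv² = mgh
v = √(2gh) = √(2 × 10 × 16.6) = 18.22 m/s

v = 18.2 m/s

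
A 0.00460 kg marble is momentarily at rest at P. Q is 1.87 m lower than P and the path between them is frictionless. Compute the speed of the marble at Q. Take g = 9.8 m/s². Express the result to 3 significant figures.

Energy conservation between the two points: mgh = ½mv²
v = √(2gh) = √(2 × 9.8 × 1.87) = √36.652 = 6.054 m/s

v = 6.05 m/s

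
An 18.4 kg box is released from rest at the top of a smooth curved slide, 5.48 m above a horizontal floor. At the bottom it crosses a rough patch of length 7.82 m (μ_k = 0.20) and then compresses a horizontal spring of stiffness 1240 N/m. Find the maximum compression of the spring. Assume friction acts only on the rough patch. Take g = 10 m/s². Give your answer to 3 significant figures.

x = 1.08 m

Initial energy: E₁ = mgh = (18.4)(10)(5.48) = 1008.3 J
Friction removes W_f = μ_k mg d = (0.20)(18.4)(10)(7.82) = 287.8 J
Energy reaching the spring: E = 1008.3 − 287.8 = 720.54 J
At max compression ½kx² = E ⇒ x = √(2E/k) = √(2 × 720.54/1240) = 1.078 m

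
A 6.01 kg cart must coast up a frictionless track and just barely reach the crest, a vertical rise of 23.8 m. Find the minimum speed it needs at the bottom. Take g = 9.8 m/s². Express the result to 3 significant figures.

v = 21.6 m/s

At the top it is momentarily at rest, so all KE converts to PE: ½mv² = mgh
v = √(2gh) = √(2 × 9.8 × 23.8) = 21.60 m/s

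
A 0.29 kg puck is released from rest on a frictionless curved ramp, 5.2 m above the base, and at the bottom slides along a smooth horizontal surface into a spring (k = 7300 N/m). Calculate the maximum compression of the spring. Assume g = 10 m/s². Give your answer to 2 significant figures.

x = 0.064 m

At max compression the puck is momentarily at rest: mgh = ½kx²
x = √(2mgh/k) = √(2 × 0.29 × 10 × 5.2 / 7300) = 0.06428 m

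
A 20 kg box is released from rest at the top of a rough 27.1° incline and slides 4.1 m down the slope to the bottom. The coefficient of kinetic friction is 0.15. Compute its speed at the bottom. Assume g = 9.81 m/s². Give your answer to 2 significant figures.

v = 5.1 m/s

Work–energy: mg(L sinθ) − μ_k(mg cosθ)L = ½mv²
mgh = mgL sinθ = (20)(9.81)(4.1)sin27.1° = 366.45 J
W_f = μ_k mg cosθ · L = (0.15)(20)(9.81)cos27.1°·4.1 = 107.4 J
½mv² = 366.45 − 107.4 = 259.03 J
v = √(2 × 259.03/20) = 5.090 m/s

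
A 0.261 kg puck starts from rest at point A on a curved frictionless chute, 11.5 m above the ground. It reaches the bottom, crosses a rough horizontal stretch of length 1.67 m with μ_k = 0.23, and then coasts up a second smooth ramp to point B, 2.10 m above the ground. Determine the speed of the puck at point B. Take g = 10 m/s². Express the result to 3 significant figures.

v = 13.4 m/s

Energy at A: mgh₁ = (0.261)(10)(11.5) = 30.015 J
Friction loss: W_f = μ_k mg d = 1.003 J
At B: ½mv² + mgh₂ = mgh₁ − W_f
½mv² = 30.015 − 1.003 − 5.4810 = 23.531 J
v = √(2 × 23.531/0.261) = 13.43 m/s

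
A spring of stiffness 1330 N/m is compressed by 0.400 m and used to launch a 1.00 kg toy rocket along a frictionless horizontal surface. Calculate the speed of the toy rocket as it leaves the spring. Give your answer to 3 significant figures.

v = 14.6 m/s

Spring PE converts entirely to kinetic energy: ½kx² = ½mv²
v = x√(k/m) = 0.400 × √(1330/1.00) = 14.59 m/s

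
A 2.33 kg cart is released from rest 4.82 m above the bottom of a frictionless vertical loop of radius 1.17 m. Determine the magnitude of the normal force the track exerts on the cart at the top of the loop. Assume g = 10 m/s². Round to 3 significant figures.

N = 75.5 N

Energy from release to top (height 2r): mgh = ½mv_top² + mg(2r)
v_top² = 2g(h − 2r) = 2(10)(4.82 − 2.340) = 49.600 m²/s²
At the top, both N and weight point toward the centre: N + mg = mv_top²/r
N = m(v_top²/r − g) = 2.33(49.600/1.17 − 10) = 75.48 N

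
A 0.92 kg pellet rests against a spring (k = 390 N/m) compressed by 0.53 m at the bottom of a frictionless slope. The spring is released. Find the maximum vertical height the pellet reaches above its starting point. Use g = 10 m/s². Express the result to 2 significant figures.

Energy conservation from release to the highest point: ½kx² = mgh
h = kx²/(2mg) = (390)(0.53)²/(2 × 0.92 × 10) = 5.954 m

h = 6.0 m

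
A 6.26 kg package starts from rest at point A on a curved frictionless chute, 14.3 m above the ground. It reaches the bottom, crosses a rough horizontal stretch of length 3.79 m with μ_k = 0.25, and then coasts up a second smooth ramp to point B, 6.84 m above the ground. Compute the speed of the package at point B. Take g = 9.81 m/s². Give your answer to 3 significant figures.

v = 11.3 m/s

Energy at A: mgh₁ = (6.26)(9.81)(14.3) = 878.17 J
Friction loss: W_f = μ_k mg d = 58.19 J
At B: ½mv² + mgh₂ = mgh₁ − W_f
½mv² = 878.17 − 58.19 − 420.05 = 399.94 J
v = √(2 × 399.94/6.26) = 11.30 m/s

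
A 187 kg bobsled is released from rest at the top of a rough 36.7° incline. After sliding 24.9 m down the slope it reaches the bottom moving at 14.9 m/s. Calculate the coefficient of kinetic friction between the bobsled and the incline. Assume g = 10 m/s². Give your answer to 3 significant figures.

mgh = ½mv² + μ_k (mg cosθ) L, with h = L sinθ
mgL sinθ = 27827 J; ½mv² = 20758 J
W_f = 27827 − 20758 = 7069 J
μ_k = W_f/(mg cosθ · L) = 7069/(1499 × 24.9) = 0.1894

μ_k = 0.189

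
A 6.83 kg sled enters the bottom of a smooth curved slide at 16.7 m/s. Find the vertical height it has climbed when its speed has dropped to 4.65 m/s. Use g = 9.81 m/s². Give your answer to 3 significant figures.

Energy balance between the two points: ½mv₁² = ½mv₂² + mgh
h = (v₁² − v₂²)/(2g) = (16.7² − 4.65²)/(2 × 9.81) = 13.11 m

h = 13.1 m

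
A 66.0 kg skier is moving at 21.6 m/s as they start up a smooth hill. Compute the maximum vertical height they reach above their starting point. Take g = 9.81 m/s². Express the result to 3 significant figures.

By energy conservation, ½mv² = mgh
h = v²/(2g) = 21.6²/(2 × 9.81) = 23.78 m

h = 23.8 m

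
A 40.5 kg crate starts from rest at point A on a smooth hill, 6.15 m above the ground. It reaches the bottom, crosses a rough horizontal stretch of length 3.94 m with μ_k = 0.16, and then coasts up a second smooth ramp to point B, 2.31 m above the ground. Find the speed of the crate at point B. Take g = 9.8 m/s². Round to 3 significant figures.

Energy at A: mgh₁ = (40.5)(9.8)(6.15) = 2440.9 J
Friction loss: W_f = μ_k mg d = 250.2 J
At B: ½mv² + mgh₂ = mgh₁ − W_f
½mv² = 2440.9 − 250.2 − 916.84 = 1273.9 J
v = √(2 × 1273.9/40.5) = 7.931 m/s

v = 7.93 m/s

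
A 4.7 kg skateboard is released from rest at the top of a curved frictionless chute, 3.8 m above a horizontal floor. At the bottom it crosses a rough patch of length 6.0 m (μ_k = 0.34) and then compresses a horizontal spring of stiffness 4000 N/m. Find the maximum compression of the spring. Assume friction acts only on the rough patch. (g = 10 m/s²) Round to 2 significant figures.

Initial energy: E₁ = mgh = (4.7)(10)(3.8) = 178.60 J
Friction removes W_f = μ_k mg d = (0.34)(4.7)(10)(6.0) = 95.88 J
Energy reaching the spring: E = 178.60 − 95.88 = 82.720 J
At max compression ½kx² = E ⇒ x = √(2E/k) = √(2 × 82.720/4000) = 0.2034 m

x = 0.20 m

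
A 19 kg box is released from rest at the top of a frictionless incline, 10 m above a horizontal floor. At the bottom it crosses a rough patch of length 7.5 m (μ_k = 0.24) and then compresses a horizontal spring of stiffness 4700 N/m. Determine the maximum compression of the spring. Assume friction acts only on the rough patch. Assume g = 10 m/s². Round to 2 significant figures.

Initial energy: E₁ = mgh = (19)(10)(10) = 1900.0 J
Friction removes W_f = μ_k mg d = (0.24)(19)(10)(7.5) = 342.0 J
Energy reaching the spring: E = 1900.0 − 342.0 = 1558.0 J
At max compression ½kx² = E ⇒ x = √(2E/k) = √(2 × 1558.0/4700) = 0.8142 m

x = 0.81 m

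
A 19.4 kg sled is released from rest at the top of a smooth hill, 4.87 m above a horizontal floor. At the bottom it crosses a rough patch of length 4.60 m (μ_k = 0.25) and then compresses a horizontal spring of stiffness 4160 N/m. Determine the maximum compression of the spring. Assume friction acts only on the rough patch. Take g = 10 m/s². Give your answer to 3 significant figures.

x = 0.589 m

Initial energy: E₁ = mgh = (19.4)(10)(4.87) = 944.78 J
Friction removes W_f = μ_k mg d = (0.25)(19.4)(10)(4.60) = 223.1 J
Energy reaching the spring: E = 944.78 − 223.1 = 721.68 J
At max compression ½kx² = E ⇒ x = √(2E/k) = √(2 × 721.68/4160) = 0.5890 m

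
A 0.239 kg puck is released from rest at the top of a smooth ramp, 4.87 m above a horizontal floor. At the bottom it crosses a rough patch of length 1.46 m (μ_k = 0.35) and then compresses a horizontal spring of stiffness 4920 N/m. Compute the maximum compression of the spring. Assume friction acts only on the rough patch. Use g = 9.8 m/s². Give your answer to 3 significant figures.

Initial energy: E₁ = mgh = (0.239)(9.8)(4.87) = 11.407 J
Friction removes W_f = μ_k mg d = (0.35)(0.239)(9.8)(1.46) = 1.197 J
Energy reaching the spring: E = 11.407 − 1.197 = 10.210 J
At max compression ½kx² = E ⇒ x = √(2E/k) = √(2 × 10.210/4920) = 0.06442 m

x = 0.0644 m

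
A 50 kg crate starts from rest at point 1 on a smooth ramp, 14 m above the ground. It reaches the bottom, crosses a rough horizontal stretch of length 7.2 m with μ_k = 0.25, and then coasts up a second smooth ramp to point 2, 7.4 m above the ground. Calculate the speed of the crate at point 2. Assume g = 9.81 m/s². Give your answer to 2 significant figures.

Energy at 1: mgh₁ = (50)(9.81)(14) = 6867.0 J
Friction loss: W_f = μ_k mg d = 882.9 J
At 2: ½mv² + mgh₂ = mgh₁ − W_f
½mv² = 6867.0 − 882.9 − 3629.7 = 2354.4 J
v = √(2 × 2354.4/50) = 9.704 m/s

v = 9.7 m/s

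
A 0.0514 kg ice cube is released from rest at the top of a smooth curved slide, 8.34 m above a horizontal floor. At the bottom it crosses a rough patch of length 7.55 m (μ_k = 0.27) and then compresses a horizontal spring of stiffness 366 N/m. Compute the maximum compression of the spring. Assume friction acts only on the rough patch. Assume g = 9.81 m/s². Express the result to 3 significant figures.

x = 0.132 m

Initial energy: E₁ = mgh = (0.0514)(9.81)(8.34) = 4.2053 J
Friction removes W_f = μ_k mg d = (0.27)(0.0514)(9.81)(7.55) = 1.028 J
Energy reaching the spring: E = 4.2053 − 1.028 = 3.1774 J
At max compression ½kx² = E ⇒ x = √(2E/k) = √(2 × 3.1774/366) = 0.1318 m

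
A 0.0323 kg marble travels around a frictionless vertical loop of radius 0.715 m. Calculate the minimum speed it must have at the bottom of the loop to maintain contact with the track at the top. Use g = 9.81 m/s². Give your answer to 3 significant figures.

At the top: mg = mv_top²/r ⇒ v_top² = gr = 7.014 m²/s²
Energy from bottom to top (height 2r): ½mv_bot² = ½mv_top² + mg(2r)
v_bot² = gr + 4gr = 5gr = 35.07
v_bot = √(5gr) = 5.922 m/s

v = 5.92 m/s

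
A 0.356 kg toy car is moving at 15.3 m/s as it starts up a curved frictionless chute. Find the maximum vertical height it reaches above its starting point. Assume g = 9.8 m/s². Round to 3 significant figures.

Setting KE at the bottom equal to PE gained: ½mv² = mgh
h = v²/(2g) = 15.3²/(2 × 9.8) = 11.94 m

h = 11.9 m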